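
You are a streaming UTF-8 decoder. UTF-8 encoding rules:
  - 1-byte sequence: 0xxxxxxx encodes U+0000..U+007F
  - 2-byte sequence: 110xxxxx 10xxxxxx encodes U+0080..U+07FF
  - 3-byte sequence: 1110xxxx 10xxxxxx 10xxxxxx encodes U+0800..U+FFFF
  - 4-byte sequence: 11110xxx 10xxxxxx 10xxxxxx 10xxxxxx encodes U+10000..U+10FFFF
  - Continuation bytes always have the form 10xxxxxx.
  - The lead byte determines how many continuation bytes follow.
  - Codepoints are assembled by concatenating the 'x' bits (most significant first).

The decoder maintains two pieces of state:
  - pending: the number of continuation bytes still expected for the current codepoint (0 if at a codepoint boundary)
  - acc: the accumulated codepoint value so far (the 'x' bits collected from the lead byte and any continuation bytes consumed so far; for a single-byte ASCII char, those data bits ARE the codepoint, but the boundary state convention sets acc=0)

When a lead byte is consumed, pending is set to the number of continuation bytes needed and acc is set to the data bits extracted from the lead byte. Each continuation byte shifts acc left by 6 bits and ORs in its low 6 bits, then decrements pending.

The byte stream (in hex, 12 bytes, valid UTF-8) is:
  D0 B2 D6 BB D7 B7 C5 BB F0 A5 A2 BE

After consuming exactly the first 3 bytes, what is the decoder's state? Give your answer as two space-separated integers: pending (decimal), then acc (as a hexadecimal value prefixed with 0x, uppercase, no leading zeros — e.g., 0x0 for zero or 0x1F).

Byte[0]=D0: 2-byte lead. pending=1, acc=0x10
Byte[1]=B2: continuation. acc=(acc<<6)|0x32=0x432, pending=0
Byte[2]=D6: 2-byte lead. pending=1, acc=0x16

Answer: 1 0x16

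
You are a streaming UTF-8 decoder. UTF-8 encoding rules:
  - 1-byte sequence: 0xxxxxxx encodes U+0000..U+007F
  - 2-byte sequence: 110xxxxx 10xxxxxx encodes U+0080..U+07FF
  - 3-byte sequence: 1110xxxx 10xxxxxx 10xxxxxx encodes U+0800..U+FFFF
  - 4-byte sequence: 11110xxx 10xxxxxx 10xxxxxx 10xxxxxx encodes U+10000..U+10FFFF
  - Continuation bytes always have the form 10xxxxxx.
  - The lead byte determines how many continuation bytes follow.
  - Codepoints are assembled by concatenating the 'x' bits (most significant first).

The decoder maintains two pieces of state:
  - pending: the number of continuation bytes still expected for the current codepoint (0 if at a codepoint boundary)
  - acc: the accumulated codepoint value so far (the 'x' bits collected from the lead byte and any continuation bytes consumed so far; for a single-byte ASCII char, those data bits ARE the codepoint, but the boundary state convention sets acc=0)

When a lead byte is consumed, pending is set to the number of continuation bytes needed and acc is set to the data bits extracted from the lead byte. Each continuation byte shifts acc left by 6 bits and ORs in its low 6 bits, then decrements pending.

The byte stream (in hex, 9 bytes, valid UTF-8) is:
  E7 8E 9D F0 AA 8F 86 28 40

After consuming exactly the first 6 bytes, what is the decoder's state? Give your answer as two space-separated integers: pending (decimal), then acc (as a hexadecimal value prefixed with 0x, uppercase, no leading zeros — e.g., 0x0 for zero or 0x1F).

Answer: 1 0xA8F

Derivation:
Byte[0]=E7: 3-byte lead. pending=2, acc=0x7
Byte[1]=8E: continuation. acc=(acc<<6)|0x0E=0x1CE, pending=1
Byte[2]=9D: continuation. acc=(acc<<6)|0x1D=0x739D, pending=0
Byte[3]=F0: 4-byte lead. pending=3, acc=0x0
Byte[4]=AA: continuation. acc=(acc<<6)|0x2A=0x2A, pending=2
Byte[5]=8F: continuation. acc=(acc<<6)|0x0F=0xA8F, pending=1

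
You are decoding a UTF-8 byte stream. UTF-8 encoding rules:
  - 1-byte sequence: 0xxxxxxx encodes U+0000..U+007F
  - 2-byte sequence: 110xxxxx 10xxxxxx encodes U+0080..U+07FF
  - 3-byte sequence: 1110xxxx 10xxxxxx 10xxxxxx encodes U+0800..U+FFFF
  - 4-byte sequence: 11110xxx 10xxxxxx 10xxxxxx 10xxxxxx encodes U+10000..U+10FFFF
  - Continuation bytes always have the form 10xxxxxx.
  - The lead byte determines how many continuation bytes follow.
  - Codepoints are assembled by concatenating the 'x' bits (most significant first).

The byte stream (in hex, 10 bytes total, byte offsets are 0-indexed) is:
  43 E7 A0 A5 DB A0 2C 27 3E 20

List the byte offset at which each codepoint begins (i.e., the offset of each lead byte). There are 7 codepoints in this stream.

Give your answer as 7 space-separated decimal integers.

Byte[0]=43: 1-byte ASCII. cp=U+0043
Byte[1]=E7: 3-byte lead, need 2 cont bytes. acc=0x7
Byte[2]=A0: continuation. acc=(acc<<6)|0x20=0x1E0
Byte[3]=A5: continuation. acc=(acc<<6)|0x25=0x7825
Completed: cp=U+7825 (starts at byte 1)
Byte[4]=DB: 2-byte lead, need 1 cont bytes. acc=0x1B
Byte[5]=A0: continuation. acc=(acc<<6)|0x20=0x6E0
Completed: cp=U+06E0 (starts at byte 4)
Byte[6]=2C: 1-byte ASCII. cp=U+002C
Byte[7]=27: 1-byte ASCII. cp=U+0027
Byte[8]=3E: 1-byte ASCII. cp=U+003E
Byte[9]=20: 1-byte ASCII. cp=U+0020

Answer: 0 1 4 6 7 8 9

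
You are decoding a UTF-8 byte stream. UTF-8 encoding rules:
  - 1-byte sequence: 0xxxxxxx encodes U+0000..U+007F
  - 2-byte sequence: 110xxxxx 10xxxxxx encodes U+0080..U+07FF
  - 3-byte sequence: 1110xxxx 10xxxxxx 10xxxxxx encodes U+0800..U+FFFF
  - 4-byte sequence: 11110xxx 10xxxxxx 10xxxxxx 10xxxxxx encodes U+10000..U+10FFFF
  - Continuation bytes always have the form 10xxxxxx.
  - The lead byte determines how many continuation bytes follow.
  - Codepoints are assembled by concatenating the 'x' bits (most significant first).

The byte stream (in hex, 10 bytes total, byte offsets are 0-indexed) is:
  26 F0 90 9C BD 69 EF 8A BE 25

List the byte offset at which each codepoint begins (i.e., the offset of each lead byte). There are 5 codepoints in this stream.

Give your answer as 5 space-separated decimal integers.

Answer: 0 1 5 6 9

Derivation:
Byte[0]=26: 1-byte ASCII. cp=U+0026
Byte[1]=F0: 4-byte lead, need 3 cont bytes. acc=0x0
Byte[2]=90: continuation. acc=(acc<<6)|0x10=0x10
Byte[3]=9C: continuation. acc=(acc<<6)|0x1C=0x41C
Byte[4]=BD: continuation. acc=(acc<<6)|0x3D=0x1073D
Completed: cp=U+1073D (starts at byte 1)
Byte[5]=69: 1-byte ASCII. cp=U+0069
Byte[6]=EF: 3-byte lead, need 2 cont bytes. acc=0xF
Byte[7]=8A: continuation. acc=(acc<<6)|0x0A=0x3CA
Byte[8]=BE: continuation. acc=(acc<<6)|0x3E=0xF2BE
Completed: cp=U+F2BE (starts at byte 6)
Byte[9]=25: 1-byte ASCII. cp=U+0025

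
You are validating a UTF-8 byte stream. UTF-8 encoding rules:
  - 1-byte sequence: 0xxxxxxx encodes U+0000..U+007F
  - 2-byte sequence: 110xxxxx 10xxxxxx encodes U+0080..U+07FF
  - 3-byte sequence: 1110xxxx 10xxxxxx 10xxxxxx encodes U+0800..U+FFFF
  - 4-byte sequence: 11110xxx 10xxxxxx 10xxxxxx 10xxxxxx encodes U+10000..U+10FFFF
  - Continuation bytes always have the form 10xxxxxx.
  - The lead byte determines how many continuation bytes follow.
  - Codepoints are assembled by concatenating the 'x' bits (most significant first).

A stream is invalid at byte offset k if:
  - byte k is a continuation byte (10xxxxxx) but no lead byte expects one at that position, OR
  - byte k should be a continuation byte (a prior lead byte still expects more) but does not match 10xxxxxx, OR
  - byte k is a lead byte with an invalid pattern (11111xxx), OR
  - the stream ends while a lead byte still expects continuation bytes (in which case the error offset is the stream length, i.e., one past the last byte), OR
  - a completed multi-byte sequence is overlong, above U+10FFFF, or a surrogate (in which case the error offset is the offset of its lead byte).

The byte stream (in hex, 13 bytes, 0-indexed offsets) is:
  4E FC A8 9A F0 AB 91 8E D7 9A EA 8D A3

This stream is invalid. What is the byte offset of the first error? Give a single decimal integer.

Byte[0]=4E: 1-byte ASCII. cp=U+004E
Byte[1]=FC: INVALID lead byte (not 0xxx/110x/1110/11110)

Answer: 1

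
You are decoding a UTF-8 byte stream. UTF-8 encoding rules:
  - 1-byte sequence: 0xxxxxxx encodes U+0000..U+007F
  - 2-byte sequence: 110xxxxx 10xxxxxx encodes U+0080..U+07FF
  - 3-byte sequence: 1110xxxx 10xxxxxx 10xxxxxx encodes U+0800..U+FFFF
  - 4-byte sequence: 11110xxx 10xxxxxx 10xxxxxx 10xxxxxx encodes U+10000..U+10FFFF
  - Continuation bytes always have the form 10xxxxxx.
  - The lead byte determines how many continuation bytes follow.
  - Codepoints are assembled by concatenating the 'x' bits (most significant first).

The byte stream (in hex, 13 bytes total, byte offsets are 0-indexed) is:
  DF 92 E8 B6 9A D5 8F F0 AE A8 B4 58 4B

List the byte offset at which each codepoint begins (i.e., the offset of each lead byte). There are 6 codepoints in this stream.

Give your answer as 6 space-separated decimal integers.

Answer: 0 2 5 7 11 12

Derivation:
Byte[0]=DF: 2-byte lead, need 1 cont bytes. acc=0x1F
Byte[1]=92: continuation. acc=(acc<<6)|0x12=0x7D2
Completed: cp=U+07D2 (starts at byte 0)
Byte[2]=E8: 3-byte lead, need 2 cont bytes. acc=0x8
Byte[3]=B6: continuation. acc=(acc<<6)|0x36=0x236
Byte[4]=9A: continuation. acc=(acc<<6)|0x1A=0x8D9A
Completed: cp=U+8D9A (starts at byte 2)
Byte[5]=D5: 2-byte lead, need 1 cont bytes. acc=0x15
Byte[6]=8F: continuation. acc=(acc<<6)|0x0F=0x54F
Completed: cp=U+054F (starts at byte 5)
Byte[7]=F0: 4-byte lead, need 3 cont bytes. acc=0x0
Byte[8]=AE: continuation. acc=(acc<<6)|0x2E=0x2E
Byte[9]=A8: continuation. acc=(acc<<6)|0x28=0xBA8
Byte[10]=B4: continuation. acc=(acc<<6)|0x34=0x2EA34
Completed: cp=U+2EA34 (starts at byte 7)
Byte[11]=58: 1-byte ASCII. cp=U+0058
Byte[12]=4B: 1-byte ASCII. cp=U+004B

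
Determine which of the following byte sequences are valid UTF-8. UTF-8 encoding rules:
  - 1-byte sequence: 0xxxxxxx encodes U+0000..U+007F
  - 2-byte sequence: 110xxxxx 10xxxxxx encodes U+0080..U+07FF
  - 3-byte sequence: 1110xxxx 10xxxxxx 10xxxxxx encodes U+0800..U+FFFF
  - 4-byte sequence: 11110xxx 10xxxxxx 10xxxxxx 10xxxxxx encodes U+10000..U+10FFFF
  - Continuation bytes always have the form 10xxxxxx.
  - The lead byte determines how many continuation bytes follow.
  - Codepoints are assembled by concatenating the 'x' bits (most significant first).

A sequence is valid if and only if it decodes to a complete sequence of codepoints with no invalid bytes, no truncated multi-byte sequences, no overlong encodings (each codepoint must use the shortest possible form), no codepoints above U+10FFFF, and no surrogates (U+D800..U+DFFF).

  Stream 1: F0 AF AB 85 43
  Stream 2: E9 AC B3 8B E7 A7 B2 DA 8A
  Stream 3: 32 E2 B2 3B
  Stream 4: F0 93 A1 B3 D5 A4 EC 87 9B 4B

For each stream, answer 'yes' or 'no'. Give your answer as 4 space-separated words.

Stream 1: decodes cleanly. VALID
Stream 2: error at byte offset 3. INVALID
Stream 3: error at byte offset 3. INVALID
Stream 4: decodes cleanly. VALID

Answer: yes no no yes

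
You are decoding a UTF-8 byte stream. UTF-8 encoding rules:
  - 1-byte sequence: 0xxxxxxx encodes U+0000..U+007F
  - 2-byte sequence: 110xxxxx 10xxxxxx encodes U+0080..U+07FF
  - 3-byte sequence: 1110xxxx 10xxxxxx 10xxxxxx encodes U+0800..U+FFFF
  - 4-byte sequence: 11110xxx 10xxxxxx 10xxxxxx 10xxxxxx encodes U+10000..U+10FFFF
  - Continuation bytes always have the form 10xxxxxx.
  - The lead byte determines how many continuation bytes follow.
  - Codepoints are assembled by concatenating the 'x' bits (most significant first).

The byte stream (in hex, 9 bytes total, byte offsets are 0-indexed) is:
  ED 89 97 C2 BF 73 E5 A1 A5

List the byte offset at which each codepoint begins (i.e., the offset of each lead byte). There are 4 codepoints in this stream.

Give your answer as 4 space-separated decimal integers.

Answer: 0 3 5 6

Derivation:
Byte[0]=ED: 3-byte lead, need 2 cont bytes. acc=0xD
Byte[1]=89: continuation. acc=(acc<<6)|0x09=0x349
Byte[2]=97: continuation. acc=(acc<<6)|0x17=0xD257
Completed: cp=U+D257 (starts at byte 0)
Byte[3]=C2: 2-byte lead, need 1 cont bytes. acc=0x2
Byte[4]=BF: continuation. acc=(acc<<6)|0x3F=0xBF
Completed: cp=U+00BF (starts at byte 3)
Byte[5]=73: 1-byte ASCII. cp=U+0073
Byte[6]=E5: 3-byte lead, need 2 cont bytes. acc=0x5
Byte[7]=A1: continuation. acc=(acc<<6)|0x21=0x161
Byte[8]=A5: continuation. acc=(acc<<6)|0x25=0x5865
Completed: cp=U+5865 (starts at byte 6)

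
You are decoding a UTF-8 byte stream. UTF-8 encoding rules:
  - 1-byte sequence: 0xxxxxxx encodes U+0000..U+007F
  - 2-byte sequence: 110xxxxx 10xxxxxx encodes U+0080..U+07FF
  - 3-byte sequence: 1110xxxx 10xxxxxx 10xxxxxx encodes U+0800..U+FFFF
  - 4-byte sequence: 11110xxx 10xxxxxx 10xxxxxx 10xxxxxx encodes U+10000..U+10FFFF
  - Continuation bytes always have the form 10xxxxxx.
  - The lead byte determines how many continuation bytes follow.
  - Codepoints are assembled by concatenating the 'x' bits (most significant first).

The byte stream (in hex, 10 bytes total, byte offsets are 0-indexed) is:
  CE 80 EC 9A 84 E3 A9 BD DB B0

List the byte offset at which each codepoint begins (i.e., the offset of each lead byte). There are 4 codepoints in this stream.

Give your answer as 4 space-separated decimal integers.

Answer: 0 2 5 8

Derivation:
Byte[0]=CE: 2-byte lead, need 1 cont bytes. acc=0xE
Byte[1]=80: continuation. acc=(acc<<6)|0x00=0x380
Completed: cp=U+0380 (starts at byte 0)
Byte[2]=EC: 3-byte lead, need 2 cont bytes. acc=0xC
Byte[3]=9A: continuation. acc=(acc<<6)|0x1A=0x31A
Byte[4]=84: continuation. acc=(acc<<6)|0x04=0xC684
Completed: cp=U+C684 (starts at byte 2)
Byte[5]=E3: 3-byte lead, need 2 cont bytes. acc=0x3
Byte[6]=A9: continuation. acc=(acc<<6)|0x29=0xE9
Byte[7]=BD: continuation. acc=(acc<<6)|0x3D=0x3A7D
Completed: cp=U+3A7D (starts at byte 5)
Byte[8]=DB: 2-byte lead, need 1 cont bytes. acc=0x1B
Byte[9]=B0: continuation. acc=(acc<<6)|0x30=0x6F0
Completed: cp=U+06F0 (starts at byte 8)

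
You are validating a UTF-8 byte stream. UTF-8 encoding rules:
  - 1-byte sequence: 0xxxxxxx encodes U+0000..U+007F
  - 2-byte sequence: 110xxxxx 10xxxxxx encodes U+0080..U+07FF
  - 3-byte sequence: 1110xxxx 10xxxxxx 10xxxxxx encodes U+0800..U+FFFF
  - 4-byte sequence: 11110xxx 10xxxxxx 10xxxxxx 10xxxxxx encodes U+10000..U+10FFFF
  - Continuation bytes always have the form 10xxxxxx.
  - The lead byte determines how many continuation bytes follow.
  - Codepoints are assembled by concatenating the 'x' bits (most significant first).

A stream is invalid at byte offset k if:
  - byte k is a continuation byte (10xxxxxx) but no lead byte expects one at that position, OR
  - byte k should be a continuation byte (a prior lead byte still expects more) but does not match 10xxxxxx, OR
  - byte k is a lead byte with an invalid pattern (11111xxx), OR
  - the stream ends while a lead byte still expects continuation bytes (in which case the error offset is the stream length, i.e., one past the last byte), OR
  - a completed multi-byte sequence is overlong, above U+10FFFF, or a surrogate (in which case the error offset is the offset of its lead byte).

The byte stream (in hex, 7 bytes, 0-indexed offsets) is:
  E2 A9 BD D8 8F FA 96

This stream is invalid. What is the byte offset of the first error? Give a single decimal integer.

Byte[0]=E2: 3-byte lead, need 2 cont bytes. acc=0x2
Byte[1]=A9: continuation. acc=(acc<<6)|0x29=0xA9
Byte[2]=BD: continuation. acc=(acc<<6)|0x3D=0x2A7D
Completed: cp=U+2A7D (starts at byte 0)
Byte[3]=D8: 2-byte lead, need 1 cont bytes. acc=0x18
Byte[4]=8F: continuation. acc=(acc<<6)|0x0F=0x60F
Completed: cp=U+060F (starts at byte 3)
Byte[5]=FA: INVALID lead byte (not 0xxx/110x/1110/11110)

Answer: 5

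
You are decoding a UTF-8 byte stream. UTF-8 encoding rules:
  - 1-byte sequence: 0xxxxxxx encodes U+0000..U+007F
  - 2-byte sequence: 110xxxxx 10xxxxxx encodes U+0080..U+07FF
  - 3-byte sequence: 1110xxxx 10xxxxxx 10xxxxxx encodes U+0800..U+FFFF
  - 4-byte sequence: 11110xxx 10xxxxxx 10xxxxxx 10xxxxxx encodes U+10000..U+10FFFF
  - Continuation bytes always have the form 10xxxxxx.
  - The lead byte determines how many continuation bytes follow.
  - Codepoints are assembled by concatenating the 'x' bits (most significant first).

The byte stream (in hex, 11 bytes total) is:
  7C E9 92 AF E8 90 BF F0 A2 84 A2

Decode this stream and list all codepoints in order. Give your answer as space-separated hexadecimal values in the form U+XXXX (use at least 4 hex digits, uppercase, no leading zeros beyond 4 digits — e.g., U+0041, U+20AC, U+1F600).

Answer: U+007C U+94AF U+843F U+22122

Derivation:
Byte[0]=7C: 1-byte ASCII. cp=U+007C
Byte[1]=E9: 3-byte lead, need 2 cont bytes. acc=0x9
Byte[2]=92: continuation. acc=(acc<<6)|0x12=0x252
Byte[3]=AF: continuation. acc=(acc<<6)|0x2F=0x94AF
Completed: cp=U+94AF (starts at byte 1)
Byte[4]=E8: 3-byte lead, need 2 cont bytes. acc=0x8
Byte[5]=90: continuation. acc=(acc<<6)|0x10=0x210
Byte[6]=BF: continuation. acc=(acc<<6)|0x3F=0x843F
Completed: cp=U+843F (starts at byte 4)
Byte[7]=F0: 4-byte lead, need 3 cont bytes. acc=0x0
Byte[8]=A2: continuation. acc=(acc<<6)|0x22=0x22
Byte[9]=84: continuation. acc=(acc<<6)|0x04=0x884
Byte[10]=A2: continuation. acc=(acc<<6)|0x22=0x22122
Completed: cp=U+22122 (starts at byte 7)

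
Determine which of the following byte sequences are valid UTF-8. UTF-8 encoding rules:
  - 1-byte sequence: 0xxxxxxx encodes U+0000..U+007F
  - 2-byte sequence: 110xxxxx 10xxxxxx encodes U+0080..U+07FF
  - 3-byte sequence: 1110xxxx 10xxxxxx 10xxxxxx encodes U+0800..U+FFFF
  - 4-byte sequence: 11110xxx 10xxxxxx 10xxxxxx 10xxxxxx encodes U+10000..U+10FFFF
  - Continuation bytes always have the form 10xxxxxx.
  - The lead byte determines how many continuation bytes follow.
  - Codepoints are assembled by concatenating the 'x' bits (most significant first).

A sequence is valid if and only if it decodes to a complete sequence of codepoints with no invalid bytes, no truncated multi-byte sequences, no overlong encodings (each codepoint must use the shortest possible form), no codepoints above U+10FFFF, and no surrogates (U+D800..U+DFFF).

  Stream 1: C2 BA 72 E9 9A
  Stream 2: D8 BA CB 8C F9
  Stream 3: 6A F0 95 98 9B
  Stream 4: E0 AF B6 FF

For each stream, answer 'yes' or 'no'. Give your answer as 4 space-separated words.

Answer: no no yes no

Derivation:
Stream 1: error at byte offset 5. INVALID
Stream 2: error at byte offset 4. INVALID
Stream 3: decodes cleanly. VALID
Stream 4: error at byte offset 3. INVALID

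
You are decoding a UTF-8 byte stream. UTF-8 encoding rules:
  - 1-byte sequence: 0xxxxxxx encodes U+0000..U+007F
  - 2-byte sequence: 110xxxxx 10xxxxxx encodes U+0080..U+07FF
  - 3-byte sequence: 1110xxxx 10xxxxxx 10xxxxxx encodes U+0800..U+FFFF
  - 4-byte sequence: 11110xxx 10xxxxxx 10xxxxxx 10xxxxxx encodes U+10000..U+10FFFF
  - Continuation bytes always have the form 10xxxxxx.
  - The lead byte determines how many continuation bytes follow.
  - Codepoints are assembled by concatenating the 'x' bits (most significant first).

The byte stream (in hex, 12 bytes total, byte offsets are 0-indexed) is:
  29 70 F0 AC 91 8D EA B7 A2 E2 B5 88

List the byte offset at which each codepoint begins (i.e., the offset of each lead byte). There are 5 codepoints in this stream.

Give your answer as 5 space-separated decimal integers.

Answer: 0 1 2 6 9

Derivation:
Byte[0]=29: 1-byte ASCII. cp=U+0029
Byte[1]=70: 1-byte ASCII. cp=U+0070
Byte[2]=F0: 4-byte lead, need 3 cont bytes. acc=0x0
Byte[3]=AC: continuation. acc=(acc<<6)|0x2C=0x2C
Byte[4]=91: continuation. acc=(acc<<6)|0x11=0xB11
Byte[5]=8D: continuation. acc=(acc<<6)|0x0D=0x2C44D
Completed: cp=U+2C44D (starts at byte 2)
Byte[6]=EA: 3-byte lead, need 2 cont bytes. acc=0xA
Byte[7]=B7: continuation. acc=(acc<<6)|0x37=0x2B7
Byte[8]=A2: continuation. acc=(acc<<6)|0x22=0xADE2
Completed: cp=U+ADE2 (starts at byte 6)
Byte[9]=E2: 3-byte lead, need 2 cont bytes. acc=0x2
Byte[10]=B5: continuation. acc=(acc<<6)|0x35=0xB5
Byte[11]=88: continuation. acc=(acc<<6)|0x08=0x2D48
Completed: cp=U+2D48 (starts at byte 9)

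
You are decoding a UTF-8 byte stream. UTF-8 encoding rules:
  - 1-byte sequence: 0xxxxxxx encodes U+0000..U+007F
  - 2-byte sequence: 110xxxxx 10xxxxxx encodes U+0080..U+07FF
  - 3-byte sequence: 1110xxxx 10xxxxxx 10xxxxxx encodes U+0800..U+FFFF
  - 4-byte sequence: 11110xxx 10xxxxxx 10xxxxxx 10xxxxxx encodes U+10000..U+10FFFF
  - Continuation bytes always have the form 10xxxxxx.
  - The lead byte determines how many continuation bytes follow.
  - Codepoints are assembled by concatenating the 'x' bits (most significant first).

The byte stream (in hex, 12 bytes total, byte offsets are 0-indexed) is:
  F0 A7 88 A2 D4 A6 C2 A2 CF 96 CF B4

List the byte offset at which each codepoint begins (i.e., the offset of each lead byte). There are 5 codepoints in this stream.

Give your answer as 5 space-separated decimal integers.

Answer: 0 4 6 8 10

Derivation:
Byte[0]=F0: 4-byte lead, need 3 cont bytes. acc=0x0
Byte[1]=A7: continuation. acc=(acc<<6)|0x27=0x27
Byte[2]=88: continuation. acc=(acc<<6)|0x08=0x9C8
Byte[3]=A2: continuation. acc=(acc<<6)|0x22=0x27222
Completed: cp=U+27222 (starts at byte 0)
Byte[4]=D4: 2-byte lead, need 1 cont bytes. acc=0x14
Byte[5]=A6: continuation. acc=(acc<<6)|0x26=0x526
Completed: cp=U+0526 (starts at byte 4)
Byte[6]=C2: 2-byte lead, need 1 cont bytes. acc=0x2
Byte[7]=A2: continuation. acc=(acc<<6)|0x22=0xA2
Completed: cp=U+00A2 (starts at byte 6)
Byte[8]=CF: 2-byte lead, need 1 cont bytes. acc=0xF
Byte[9]=96: continuation. acc=(acc<<6)|0x16=0x3D6
Completed: cp=U+03D6 (starts at byte 8)
Byte[10]=CF: 2-byte lead, need 1 cont bytes. acc=0xF
Byte[11]=B4: continuation. acc=(acc<<6)|0x34=0x3F4
Completed: cp=U+03F4 (starts at byte 10)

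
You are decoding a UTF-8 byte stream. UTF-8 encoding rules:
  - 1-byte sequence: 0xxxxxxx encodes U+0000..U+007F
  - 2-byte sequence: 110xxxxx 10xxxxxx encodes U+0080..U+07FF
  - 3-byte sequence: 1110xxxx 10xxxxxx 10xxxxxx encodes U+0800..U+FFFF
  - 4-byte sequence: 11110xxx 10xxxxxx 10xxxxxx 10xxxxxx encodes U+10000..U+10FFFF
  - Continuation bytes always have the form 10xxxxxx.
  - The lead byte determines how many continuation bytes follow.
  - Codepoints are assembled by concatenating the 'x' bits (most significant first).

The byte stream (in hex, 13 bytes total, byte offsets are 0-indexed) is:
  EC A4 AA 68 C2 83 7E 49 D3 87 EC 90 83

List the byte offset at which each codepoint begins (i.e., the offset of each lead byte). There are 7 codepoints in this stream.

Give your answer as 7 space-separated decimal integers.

Answer: 0 3 4 6 7 8 10

Derivation:
Byte[0]=EC: 3-byte lead, need 2 cont bytes. acc=0xC
Byte[1]=A4: continuation. acc=(acc<<6)|0x24=0x324
Byte[2]=AA: continuation. acc=(acc<<6)|0x2A=0xC92A
Completed: cp=U+C92A (starts at byte 0)
Byte[3]=68: 1-byte ASCII. cp=U+0068
Byte[4]=C2: 2-byte lead, need 1 cont bytes. acc=0x2
Byte[5]=83: continuation. acc=(acc<<6)|0x03=0x83
Completed: cp=U+0083 (starts at byte 4)
Byte[6]=7E: 1-byte ASCII. cp=U+007E
Byte[7]=49: 1-byte ASCII. cp=U+0049
Byte[8]=D3: 2-byte lead, need 1 cont bytes. acc=0x13
Byte[9]=87: continuation. acc=(acc<<6)|0x07=0x4C7
Completed: cp=U+04C7 (starts at byte 8)
Byte[10]=EC: 3-byte lead, need 2 cont bytes. acc=0xC
Byte[11]=90: continuation. acc=(acc<<6)|0x10=0x310
Byte[12]=83: continuation. acc=(acc<<6)|0x03=0xC403
Completed: cp=U+C403 (starts at byte 10)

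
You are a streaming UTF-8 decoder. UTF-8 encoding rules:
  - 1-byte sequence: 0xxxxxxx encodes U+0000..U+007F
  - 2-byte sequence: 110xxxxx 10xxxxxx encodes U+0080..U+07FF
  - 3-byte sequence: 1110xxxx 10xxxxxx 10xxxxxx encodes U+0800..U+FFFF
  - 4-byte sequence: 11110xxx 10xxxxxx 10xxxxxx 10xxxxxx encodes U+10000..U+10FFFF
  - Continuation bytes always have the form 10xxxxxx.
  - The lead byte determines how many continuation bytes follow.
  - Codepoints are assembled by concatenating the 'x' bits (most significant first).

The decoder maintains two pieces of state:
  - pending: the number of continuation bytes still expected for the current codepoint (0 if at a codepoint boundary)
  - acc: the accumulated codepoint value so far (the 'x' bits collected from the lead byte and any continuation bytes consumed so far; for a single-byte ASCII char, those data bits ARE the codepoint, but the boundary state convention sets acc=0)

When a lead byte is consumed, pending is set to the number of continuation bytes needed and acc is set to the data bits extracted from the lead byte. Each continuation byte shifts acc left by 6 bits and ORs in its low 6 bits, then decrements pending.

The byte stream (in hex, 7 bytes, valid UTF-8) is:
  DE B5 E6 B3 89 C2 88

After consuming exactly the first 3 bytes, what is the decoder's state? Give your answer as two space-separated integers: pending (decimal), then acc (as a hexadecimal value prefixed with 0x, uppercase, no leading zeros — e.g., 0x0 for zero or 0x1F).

Answer: 2 0x6

Derivation:
Byte[0]=DE: 2-byte lead. pending=1, acc=0x1E
Byte[1]=B5: continuation. acc=(acc<<6)|0x35=0x7B5, pending=0
Byte[2]=E6: 3-byte lead. pending=2, acc=0x6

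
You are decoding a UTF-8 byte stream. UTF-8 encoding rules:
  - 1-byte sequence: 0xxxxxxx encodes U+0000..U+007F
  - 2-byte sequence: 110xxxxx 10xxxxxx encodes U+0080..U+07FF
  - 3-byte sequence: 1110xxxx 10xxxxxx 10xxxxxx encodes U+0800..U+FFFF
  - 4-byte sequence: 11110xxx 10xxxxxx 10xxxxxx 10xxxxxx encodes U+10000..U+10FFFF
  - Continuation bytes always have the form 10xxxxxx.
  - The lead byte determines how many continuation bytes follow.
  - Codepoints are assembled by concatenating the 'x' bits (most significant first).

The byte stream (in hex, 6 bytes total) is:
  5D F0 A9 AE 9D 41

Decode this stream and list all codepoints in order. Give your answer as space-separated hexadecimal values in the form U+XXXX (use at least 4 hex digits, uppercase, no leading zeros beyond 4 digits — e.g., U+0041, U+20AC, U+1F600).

Byte[0]=5D: 1-byte ASCII. cp=U+005D
Byte[1]=F0: 4-byte lead, need 3 cont bytes. acc=0x0
Byte[2]=A9: continuation. acc=(acc<<6)|0x29=0x29
Byte[3]=AE: continuation. acc=(acc<<6)|0x2E=0xA6E
Byte[4]=9D: continuation. acc=(acc<<6)|0x1D=0x29B9D
Completed: cp=U+29B9D (starts at byte 1)
Byte[5]=41: 1-byte ASCII. cp=U+0041

Answer: U+005D U+29B9D U+0041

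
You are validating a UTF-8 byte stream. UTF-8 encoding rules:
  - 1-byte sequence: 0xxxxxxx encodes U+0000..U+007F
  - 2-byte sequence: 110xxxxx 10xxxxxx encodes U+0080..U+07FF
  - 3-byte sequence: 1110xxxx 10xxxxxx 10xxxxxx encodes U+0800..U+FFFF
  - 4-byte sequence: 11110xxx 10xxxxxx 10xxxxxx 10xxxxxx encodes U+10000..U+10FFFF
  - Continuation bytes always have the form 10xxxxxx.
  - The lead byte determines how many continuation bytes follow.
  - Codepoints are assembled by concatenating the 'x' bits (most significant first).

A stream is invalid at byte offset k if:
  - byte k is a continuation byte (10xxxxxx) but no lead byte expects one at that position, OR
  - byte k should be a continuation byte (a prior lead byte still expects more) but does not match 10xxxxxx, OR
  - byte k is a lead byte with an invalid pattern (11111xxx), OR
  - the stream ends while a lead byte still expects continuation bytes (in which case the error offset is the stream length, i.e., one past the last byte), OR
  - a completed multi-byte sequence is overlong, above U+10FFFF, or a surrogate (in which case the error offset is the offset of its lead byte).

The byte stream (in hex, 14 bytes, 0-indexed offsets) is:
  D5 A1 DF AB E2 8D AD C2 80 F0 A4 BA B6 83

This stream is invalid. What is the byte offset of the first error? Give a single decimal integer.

Answer: 13

Derivation:
Byte[0]=D5: 2-byte lead, need 1 cont bytes. acc=0x15
Byte[1]=A1: continuation. acc=(acc<<6)|0x21=0x561
Completed: cp=U+0561 (starts at byte 0)
Byte[2]=DF: 2-byte lead, need 1 cont bytes. acc=0x1F
Byte[3]=AB: continuation. acc=(acc<<6)|0x2B=0x7EB
Completed: cp=U+07EB (starts at byte 2)
Byte[4]=E2: 3-byte lead, need 2 cont bytes. acc=0x2
Byte[5]=8D: continuation. acc=(acc<<6)|0x0D=0x8D
Byte[6]=AD: continuation. acc=(acc<<6)|0x2D=0x236D
Completed: cp=U+236D (starts at byte 4)
Byte[7]=C2: 2-byte lead, need 1 cont bytes. acc=0x2
Byte[8]=80: continuation. acc=(acc<<6)|0x00=0x80
Completed: cp=U+0080 (starts at byte 7)
Byte[9]=F0: 4-byte lead, need 3 cont bytes. acc=0x0
Byte[10]=A4: continuation. acc=(acc<<6)|0x24=0x24
Byte[11]=BA: continuation. acc=(acc<<6)|0x3A=0x93A
Byte[12]=B6: continuation. acc=(acc<<6)|0x36=0x24EB6
Completed: cp=U+24EB6 (starts at byte 9)
Byte[13]=83: INVALID lead byte (not 0xxx/110x/1110/11110)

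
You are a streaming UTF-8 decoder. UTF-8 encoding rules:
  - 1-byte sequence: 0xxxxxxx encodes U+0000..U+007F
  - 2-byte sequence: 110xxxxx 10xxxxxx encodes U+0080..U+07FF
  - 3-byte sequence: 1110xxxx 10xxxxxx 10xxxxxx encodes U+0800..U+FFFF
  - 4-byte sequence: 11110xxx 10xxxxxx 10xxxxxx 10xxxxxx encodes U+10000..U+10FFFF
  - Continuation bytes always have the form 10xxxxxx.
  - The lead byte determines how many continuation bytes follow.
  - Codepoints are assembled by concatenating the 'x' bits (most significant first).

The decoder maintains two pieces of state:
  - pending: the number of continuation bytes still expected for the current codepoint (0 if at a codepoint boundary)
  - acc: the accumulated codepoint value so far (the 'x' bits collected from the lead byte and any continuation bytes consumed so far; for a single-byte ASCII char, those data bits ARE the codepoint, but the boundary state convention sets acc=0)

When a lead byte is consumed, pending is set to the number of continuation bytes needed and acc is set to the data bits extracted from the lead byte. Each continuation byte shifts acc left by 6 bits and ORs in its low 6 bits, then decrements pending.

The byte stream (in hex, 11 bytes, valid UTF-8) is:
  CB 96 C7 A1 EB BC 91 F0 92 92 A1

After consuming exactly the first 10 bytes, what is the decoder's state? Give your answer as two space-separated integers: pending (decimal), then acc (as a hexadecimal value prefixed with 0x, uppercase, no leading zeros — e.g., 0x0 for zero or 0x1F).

Answer: 1 0x492

Derivation:
Byte[0]=CB: 2-byte lead. pending=1, acc=0xB
Byte[1]=96: continuation. acc=(acc<<6)|0x16=0x2D6, pending=0
Byte[2]=C7: 2-byte lead. pending=1, acc=0x7
Byte[3]=A1: continuation. acc=(acc<<6)|0x21=0x1E1, pending=0
Byte[4]=EB: 3-byte lead. pending=2, acc=0xB
Byte[5]=BC: continuation. acc=(acc<<6)|0x3C=0x2FC, pending=1
Byte[6]=91: continuation. acc=(acc<<6)|0x11=0xBF11, pending=0
Byte[7]=F0: 4-byte lead. pending=3, acc=0x0
Byte[8]=92: continuation. acc=(acc<<6)|0x12=0x12, pending=2
Byte[9]=92: continuation. acc=(acc<<6)|0x12=0x492, pending=1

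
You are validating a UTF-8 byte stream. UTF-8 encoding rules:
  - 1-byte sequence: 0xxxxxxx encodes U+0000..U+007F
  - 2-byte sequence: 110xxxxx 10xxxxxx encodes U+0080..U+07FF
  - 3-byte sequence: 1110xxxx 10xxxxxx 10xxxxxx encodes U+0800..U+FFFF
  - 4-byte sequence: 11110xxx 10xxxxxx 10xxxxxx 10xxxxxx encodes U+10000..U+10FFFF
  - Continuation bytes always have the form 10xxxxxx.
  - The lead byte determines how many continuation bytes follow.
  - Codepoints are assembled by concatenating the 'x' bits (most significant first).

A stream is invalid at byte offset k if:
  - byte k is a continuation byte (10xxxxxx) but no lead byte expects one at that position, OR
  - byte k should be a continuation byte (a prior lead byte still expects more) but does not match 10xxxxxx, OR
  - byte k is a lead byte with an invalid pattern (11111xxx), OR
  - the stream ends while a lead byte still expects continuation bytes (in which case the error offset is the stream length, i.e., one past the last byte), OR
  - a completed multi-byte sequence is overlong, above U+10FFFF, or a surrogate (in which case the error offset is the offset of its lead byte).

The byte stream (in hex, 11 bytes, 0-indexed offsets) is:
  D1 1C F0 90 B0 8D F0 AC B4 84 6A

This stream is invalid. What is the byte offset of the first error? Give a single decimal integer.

Answer: 1

Derivation:
Byte[0]=D1: 2-byte lead, need 1 cont bytes. acc=0x11
Byte[1]=1C: expected 10xxxxxx continuation. INVALID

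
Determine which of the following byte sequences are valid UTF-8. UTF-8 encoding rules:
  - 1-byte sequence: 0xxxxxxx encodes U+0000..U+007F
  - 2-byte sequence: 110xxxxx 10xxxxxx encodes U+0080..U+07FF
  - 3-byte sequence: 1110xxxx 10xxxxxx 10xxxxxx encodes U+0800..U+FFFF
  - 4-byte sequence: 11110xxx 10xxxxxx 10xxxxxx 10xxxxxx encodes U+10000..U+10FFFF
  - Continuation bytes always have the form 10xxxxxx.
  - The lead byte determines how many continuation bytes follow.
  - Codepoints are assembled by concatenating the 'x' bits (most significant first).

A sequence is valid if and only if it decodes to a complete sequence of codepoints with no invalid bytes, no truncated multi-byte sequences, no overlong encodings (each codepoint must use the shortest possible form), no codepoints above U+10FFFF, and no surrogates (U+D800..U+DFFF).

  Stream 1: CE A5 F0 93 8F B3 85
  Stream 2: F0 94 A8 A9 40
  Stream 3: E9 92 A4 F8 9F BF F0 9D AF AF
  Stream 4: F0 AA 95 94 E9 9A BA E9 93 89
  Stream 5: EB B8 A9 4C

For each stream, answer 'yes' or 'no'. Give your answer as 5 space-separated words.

Stream 1: error at byte offset 6. INVALID
Stream 2: decodes cleanly. VALID
Stream 3: error at byte offset 3. INVALID
Stream 4: decodes cleanly. VALID
Stream 5: decodes cleanly. VALID

Answer: no yes no yes yes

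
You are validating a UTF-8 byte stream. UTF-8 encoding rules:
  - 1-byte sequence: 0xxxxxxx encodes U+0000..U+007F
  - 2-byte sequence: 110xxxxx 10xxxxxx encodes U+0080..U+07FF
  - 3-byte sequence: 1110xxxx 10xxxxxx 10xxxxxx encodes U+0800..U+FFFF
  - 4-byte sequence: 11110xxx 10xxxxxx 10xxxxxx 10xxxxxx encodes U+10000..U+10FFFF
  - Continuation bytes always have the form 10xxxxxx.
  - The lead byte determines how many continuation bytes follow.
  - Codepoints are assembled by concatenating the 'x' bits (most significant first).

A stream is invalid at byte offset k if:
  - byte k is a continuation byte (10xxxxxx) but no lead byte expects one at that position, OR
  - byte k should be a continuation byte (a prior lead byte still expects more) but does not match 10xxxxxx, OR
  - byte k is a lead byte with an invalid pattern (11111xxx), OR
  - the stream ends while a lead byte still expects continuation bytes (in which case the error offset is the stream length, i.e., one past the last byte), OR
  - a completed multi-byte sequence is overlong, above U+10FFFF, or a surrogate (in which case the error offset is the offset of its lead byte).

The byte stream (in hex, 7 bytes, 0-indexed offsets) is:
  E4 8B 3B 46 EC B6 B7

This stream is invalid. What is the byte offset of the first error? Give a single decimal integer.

Answer: 2

Derivation:
Byte[0]=E4: 3-byte lead, need 2 cont bytes. acc=0x4
Byte[1]=8B: continuation. acc=(acc<<6)|0x0B=0x10B
Byte[2]=3B: expected 10xxxxxx continuation. INVALID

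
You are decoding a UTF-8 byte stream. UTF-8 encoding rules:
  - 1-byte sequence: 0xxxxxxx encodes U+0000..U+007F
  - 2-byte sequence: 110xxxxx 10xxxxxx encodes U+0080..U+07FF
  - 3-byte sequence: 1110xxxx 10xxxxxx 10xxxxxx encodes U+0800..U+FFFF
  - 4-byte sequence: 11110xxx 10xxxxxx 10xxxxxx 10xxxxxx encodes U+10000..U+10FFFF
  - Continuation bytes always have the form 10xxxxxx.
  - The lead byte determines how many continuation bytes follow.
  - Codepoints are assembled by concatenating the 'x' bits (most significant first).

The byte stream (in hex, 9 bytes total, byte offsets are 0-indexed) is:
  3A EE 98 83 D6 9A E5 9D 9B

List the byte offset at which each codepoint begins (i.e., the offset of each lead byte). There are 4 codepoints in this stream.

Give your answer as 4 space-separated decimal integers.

Answer: 0 1 4 6

Derivation:
Byte[0]=3A: 1-byte ASCII. cp=U+003A
Byte[1]=EE: 3-byte lead, need 2 cont bytes. acc=0xE
Byte[2]=98: continuation. acc=(acc<<6)|0x18=0x398
Byte[3]=83: continuation. acc=(acc<<6)|0x03=0xE603
Completed: cp=U+E603 (starts at byte 1)
Byte[4]=D6: 2-byte lead, need 1 cont bytes. acc=0x16
Byte[5]=9A: continuation. acc=(acc<<6)|0x1A=0x59A
Completed: cp=U+059A (starts at byte 4)
Byte[6]=E5: 3-byte lead, need 2 cont bytes. acc=0x5
Byte[7]=9D: continuation. acc=(acc<<6)|0x1D=0x15D
Byte[8]=9B: continuation. acc=(acc<<6)|0x1B=0x575B
Completed: cp=U+575B (starts at byte 6)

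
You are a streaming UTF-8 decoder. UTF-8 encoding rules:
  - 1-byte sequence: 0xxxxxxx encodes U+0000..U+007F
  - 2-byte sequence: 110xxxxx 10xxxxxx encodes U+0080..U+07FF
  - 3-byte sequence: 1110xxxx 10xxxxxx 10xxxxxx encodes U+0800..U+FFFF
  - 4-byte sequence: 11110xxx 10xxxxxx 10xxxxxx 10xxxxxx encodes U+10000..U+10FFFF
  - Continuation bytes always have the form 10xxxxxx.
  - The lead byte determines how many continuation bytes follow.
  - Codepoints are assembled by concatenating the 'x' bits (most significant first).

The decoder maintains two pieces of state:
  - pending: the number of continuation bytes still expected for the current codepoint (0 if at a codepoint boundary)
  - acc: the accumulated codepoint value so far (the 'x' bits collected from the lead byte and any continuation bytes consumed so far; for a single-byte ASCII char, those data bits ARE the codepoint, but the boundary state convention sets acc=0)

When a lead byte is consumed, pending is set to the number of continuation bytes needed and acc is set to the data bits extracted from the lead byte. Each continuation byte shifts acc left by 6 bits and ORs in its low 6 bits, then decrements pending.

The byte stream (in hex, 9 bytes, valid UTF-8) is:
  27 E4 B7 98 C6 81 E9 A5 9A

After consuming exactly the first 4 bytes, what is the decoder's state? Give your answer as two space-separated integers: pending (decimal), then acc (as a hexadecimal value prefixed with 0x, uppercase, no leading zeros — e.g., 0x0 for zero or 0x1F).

Byte[0]=27: 1-byte. pending=0, acc=0x0
Byte[1]=E4: 3-byte lead. pending=2, acc=0x4
Byte[2]=B7: continuation. acc=(acc<<6)|0x37=0x137, pending=1
Byte[3]=98: continuation. acc=(acc<<6)|0x18=0x4DD8, pending=0

Answer: 0 0x4DD8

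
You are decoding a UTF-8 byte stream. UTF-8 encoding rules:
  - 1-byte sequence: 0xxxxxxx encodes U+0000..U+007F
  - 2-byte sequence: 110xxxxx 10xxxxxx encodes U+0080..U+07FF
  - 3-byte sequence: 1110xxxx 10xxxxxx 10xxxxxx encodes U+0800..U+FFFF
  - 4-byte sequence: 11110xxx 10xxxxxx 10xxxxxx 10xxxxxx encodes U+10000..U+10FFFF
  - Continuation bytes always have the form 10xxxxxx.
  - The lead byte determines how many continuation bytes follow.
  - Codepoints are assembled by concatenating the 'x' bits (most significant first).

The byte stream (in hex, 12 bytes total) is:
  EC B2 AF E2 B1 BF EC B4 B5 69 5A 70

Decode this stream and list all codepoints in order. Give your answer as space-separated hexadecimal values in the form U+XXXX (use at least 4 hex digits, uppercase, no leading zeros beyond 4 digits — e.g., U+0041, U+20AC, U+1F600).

Byte[0]=EC: 3-byte lead, need 2 cont bytes. acc=0xC
Byte[1]=B2: continuation. acc=(acc<<6)|0x32=0x332
Byte[2]=AF: continuation. acc=(acc<<6)|0x2F=0xCCAF
Completed: cp=U+CCAF (starts at byte 0)
Byte[3]=E2: 3-byte lead, need 2 cont bytes. acc=0x2
Byte[4]=B1: continuation. acc=(acc<<6)|0x31=0xB1
Byte[5]=BF: continuation. acc=(acc<<6)|0x3F=0x2C7F
Completed: cp=U+2C7F (starts at byte 3)
Byte[6]=EC: 3-byte lead, need 2 cont bytes. acc=0xC
Byte[7]=B4: continuation. acc=(acc<<6)|0x34=0x334
Byte[8]=B5: continuation. acc=(acc<<6)|0x35=0xCD35
Completed: cp=U+CD35 (starts at byte 6)
Byte[9]=69: 1-byte ASCII. cp=U+0069
Byte[10]=5A: 1-byte ASCII. cp=U+005A
Byte[11]=70: 1-byte ASCII. cp=U+0070

Answer: U+CCAF U+2C7F U+CD35 U+0069 U+005A U+0070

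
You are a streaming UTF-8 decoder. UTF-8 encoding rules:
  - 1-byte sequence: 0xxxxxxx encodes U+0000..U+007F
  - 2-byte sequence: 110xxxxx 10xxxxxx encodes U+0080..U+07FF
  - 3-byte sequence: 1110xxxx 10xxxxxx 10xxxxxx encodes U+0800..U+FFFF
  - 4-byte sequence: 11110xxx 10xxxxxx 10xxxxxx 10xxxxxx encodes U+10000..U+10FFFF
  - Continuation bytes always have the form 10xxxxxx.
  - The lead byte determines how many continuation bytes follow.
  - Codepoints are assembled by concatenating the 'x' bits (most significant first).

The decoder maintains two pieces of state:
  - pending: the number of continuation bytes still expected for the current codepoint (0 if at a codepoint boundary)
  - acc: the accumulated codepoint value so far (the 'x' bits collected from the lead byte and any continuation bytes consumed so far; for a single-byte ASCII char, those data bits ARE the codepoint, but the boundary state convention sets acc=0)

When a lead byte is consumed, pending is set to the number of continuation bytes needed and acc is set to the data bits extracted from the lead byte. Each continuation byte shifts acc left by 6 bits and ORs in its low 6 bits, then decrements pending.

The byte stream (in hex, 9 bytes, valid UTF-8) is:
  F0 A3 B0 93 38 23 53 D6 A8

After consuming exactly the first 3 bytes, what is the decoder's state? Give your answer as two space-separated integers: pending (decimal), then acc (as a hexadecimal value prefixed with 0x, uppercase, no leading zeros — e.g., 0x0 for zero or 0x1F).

Byte[0]=F0: 4-byte lead. pending=3, acc=0x0
Byte[1]=A3: continuation. acc=(acc<<6)|0x23=0x23, pending=2
Byte[2]=B0: continuation. acc=(acc<<6)|0x30=0x8F0, pending=1

Answer: 1 0x8F0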